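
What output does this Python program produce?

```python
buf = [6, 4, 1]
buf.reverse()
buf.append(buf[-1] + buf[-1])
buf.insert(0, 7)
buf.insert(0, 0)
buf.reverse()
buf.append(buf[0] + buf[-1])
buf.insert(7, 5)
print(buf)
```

[12, 6, 4, 1, 7, 0, 12, 5]

reverse → [1, 4, 6]
append buf[-1]+buf[-1] = 6+6 = 12 → [1, 4, 6, 12]
insert 7 at 0 → [7, 1, 4, 6, 12]
insert 0 at 0 → [0, 7, 1, 4, 6, 12]
reverse → [12, 6, 4, 1, 7, 0]
append buf[0]+buf[-1] = 12+0 = 12 → [12, 6, 4, 1, 7, 0, 12]
insert 5 at 7 → [12, 6, 4, 1, 7, 0, 12, 5]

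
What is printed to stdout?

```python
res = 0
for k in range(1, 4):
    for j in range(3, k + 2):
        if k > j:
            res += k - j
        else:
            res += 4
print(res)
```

k=2,j=3: not 2>3, res = 0+4 = 4
k=3,j=3: not 3>3, res = 4+4 = 8
k=3,j=4: not 3>4, res = 8+4 = 12

12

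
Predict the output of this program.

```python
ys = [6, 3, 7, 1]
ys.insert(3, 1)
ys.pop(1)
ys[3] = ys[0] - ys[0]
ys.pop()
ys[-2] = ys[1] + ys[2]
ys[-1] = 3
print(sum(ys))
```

17

insert 1 at 3 → [6, 3, 7, 1, 1]
pop(1) removes 3 → [6, 7, 1, 1]
ys[3] = ys[0]-ys[0] = 6-6 = 0 → [6, 7, 1, 0]
pop() removes 0 → [6, 7, 1]
ys[-2] = ys[1]+ys[2] = 7+1 = 8 → [6, 8, 1]
ys[-1] = 3 → [6, 8, 3]
sum = 17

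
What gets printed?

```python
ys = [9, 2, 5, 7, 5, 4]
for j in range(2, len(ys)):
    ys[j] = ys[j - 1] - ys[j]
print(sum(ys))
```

-36

j=2: ys[2] = 2-5 = -3 → [9, 2, -3, 7, 5, 4]
j=3: ys[3] = (-3)-7 = -10 → [9, 2, -3, -10, 5, 4]
j=4: ys[4] = (-10)-5 = -15 → [9, 2, -3, -10, -15, 4]
j=5: ys[5] = (-15)-4 = -19 → [9, 2, -3, -10, -15, -19]
sum = -36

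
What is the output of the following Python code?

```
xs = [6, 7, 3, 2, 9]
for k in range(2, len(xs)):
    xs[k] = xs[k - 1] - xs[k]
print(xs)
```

k=2: xs[2] = 7-3 = 4 → [6, 7, 4, 2, 9]
k=3: xs[3] = 4-2 = 2 → [6, 7, 4, 2, 9]
k=4: xs[4] = 2-9 = -7 → [6, 7, 4, 2, -7]

[6, 7, 4, 2, -7]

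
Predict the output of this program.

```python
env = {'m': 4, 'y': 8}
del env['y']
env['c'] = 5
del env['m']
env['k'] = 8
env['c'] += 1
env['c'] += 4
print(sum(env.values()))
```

18

del 'y' → {'m': 4}
env['c'] = 5 → {'m': 4, 'c': 5}
del 'm' → {'c': 5}
env['k'] = 8 → {'c': 5, 'k': 8}
env['c'] = 5+1 = 6 → {'c': 6, 'k': 8}
env['c'] = 6+4 = 10 → {'c': 10, 'k': 8}
sum of values = 18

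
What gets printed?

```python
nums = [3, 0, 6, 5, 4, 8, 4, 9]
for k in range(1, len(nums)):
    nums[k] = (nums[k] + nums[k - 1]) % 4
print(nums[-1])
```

3

k=1: nums[1] = (0+3)%4 = 3 → [3, 3, 6, 5, 4, 8, 4, 9]
k=2: nums[2] = (6+3)%4 = 1 → [3, 3, 1, 5, 4, 8, 4, 9]
k=3: nums[3] = (5+1)%4 = 2 → [3, 3, 1, 2, 4, 8, 4, 9]
k=4: nums[4] = (4+2)%4 = 2 → [3, 3, 1, 2, 2, 8, 4, 9]
k=5: nums[5] = (8+2)%4 = 2 → [3, 3, 1, 2, 2, 2, 4, 9]
k=6: nums[6] = (4+2)%4 = 2 → [3, 3, 1, 2, 2, 2, 2, 9]
k=7: nums[7] = (9+2)%4 = 3 → [3, 3, 1, 2, 2, 2, 2, 3]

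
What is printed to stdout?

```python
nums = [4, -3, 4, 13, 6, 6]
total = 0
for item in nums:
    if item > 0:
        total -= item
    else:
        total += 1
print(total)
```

-32

item=4: >0, total = 0-4 = -4
item=-3: not >0, total = (-4)+1 = -3
item=4: >0, total = (-3)-4 = -7
item=13: >0, total = (-7)-13 = -20
item=6: >0, total = (-20)-6 = -26
item=6: >0, total = (-26)-6 = -32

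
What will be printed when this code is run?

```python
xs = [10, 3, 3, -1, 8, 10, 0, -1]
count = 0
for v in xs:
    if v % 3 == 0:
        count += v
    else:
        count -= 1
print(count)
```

v=10: not %3==0, count = 0-1 = -1
v=3: %3==0, count = (-1)+3 = 2
v=3: %3==0, count = 2+3 = 5
v=-1: not %3==0, count = 5-1 = 4
v=8: not %3==0, count = 4-1 = 3
v=10: not %3==0, count = 3-1 = 2
v=0: %3==0, count = 2+0 = 2
v=-1: not %3==0, count = 2-1 = 1

1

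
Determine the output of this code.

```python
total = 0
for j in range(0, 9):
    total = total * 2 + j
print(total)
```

502

j=0: total = 0*2+0 = 0
j=1: total = 0*2+1 = 1
j=2: total = 1*2+2 = 4
j=3: total = 4*2+3 = 11
j=4: total = 11*2+4 = 26
j=5: total = 26*2+5 = 57
j=6: total = 57*2+6 = 120
j=7: total = 120*2+7 = 247
j=8: total = 247*2+8 = 502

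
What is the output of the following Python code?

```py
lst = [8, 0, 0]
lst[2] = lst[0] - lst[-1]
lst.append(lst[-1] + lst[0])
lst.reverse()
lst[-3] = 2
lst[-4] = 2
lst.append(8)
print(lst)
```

[2, 2, 0, 8, 8]

lst[2] = lst[0]-lst[-1] = 8-0 = 8 → [8, 0, 8]
append lst[-1]+lst[0] = 8+8 = 16 → [8, 0, 8, 16]
reverse → [16, 8, 0, 8]
lst[-3] = 2 → [16, 2, 0, 8]
lst[-4] = 2 → [2, 2, 0, 8]
append 8 → [2, 2, 0, 8, 8]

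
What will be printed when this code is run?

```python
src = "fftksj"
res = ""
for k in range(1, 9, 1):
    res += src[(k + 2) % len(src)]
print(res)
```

ksjfftks

k=1: add src[3]='k' → 'k'
k=2: add src[4]='s' → 'ks'
k=3: add src[5]='j' → 'ksj'
k=4: add src[0]='f' → 'ksjf'
k=5: add src[1]='f' → 'ksjff'
k=6: add src[2]='t' → 'ksjfft'
k=7: add src[3]='k' → 'ksjfftk'
k=8: add src[4]='s' → 'ksjfftks'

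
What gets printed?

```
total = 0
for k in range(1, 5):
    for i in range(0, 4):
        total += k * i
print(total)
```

k=1,i=0: total = 0+0 = 0
k=1,i=1: total = 0+1 = 1
k=1,i=2: total = 1+2 = 3
k=1,i=3: total = 3+3 = 6
k=2,i=0: total = 6+0 = 6
k=2,i=1: total = 6+2 = 8
k=2,i=2: total = 8+4 = 12
k=2,i=3: total = 12+6 = 18
k=3,i=0: total = 18+0 = 18
k=3,i=1: total = 18+3 = 21
k=3,i=2: total = 21+6 = 27
k=3,i=3: total = 27+9 = 36
k=4,i=0: total = 36+0 = 36
k=4,i=1: total = 36+4 = 40
k=4,i=2: total = 40+8 = 48
k=4,i=3: total = 48+12 = 60

60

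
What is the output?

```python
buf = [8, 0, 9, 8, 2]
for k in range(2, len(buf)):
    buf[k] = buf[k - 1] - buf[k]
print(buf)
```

k=2: buf[2] = 0-9 = -9 → [8, 0, -9, 8, 2]
k=3: buf[3] = (-9)-8 = -17 → [8, 0, -9, -17, 2]
k=4: buf[4] = (-17)-2 = -19 → [8, 0, -9, -17, -19]

[8, 0, -9, -17, -19]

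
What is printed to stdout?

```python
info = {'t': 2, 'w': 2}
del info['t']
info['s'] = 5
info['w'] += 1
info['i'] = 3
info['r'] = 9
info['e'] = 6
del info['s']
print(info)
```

{'w': 3, 'i': 3, 'r': 9, 'e': 6}

del 't' → {'w': 2}
info['s'] = 5 → {'w': 2, 's': 5}
info['w'] = 2+1 = 3 → {'w': 3, 's': 5}
info['i'] = 3 → {'w': 3, 's': 5, 'i': 3}
info['r'] = 9 → {'w': 3, 's': 5, 'i': 3, 'r': 9}
info['e'] = 6 → {'w': 3, 's': 5, 'i': 3, 'r': 9, 'e': 6}
del 's' → {'w': 3, 'i': 3, 'r': 9, 'e': 6}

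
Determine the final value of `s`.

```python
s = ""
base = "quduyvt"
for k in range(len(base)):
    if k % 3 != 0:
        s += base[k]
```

k=0: skip
k=1: add 'u' → 'u'
k=2: add 'd' → 'ud'
k=3: skip
k=4: add 'y' → 'udy'
k=5: add 'v' → 'udyv'
k=6: skip

'udyv'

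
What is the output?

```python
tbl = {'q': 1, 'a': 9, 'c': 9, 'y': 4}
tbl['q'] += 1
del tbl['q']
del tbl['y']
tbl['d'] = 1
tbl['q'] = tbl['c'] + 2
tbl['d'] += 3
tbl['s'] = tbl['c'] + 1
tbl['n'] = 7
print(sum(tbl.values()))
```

tbl['q'] = 1+1 = 2 → {'q': 2, 'a': 9, 'c': 9, 'y': 4}
del 'q' → {'a': 9, 'c': 9, 'y': 4}
del 'y' → {'a': 9, 'c': 9}
tbl['d'] = 1 → {'a': 9, 'c': 9, 'd': 1}
tbl['q'] = tbl['c']+2 = 11 → {'a': 9, 'c': 9, 'd': 1, 'q': 11}
tbl['d'] = 1+3 = 4 → {'a': 9, 'c': 9, 'd': 4, 'q': 11}
tbl['s'] = tbl['c']+1 = 10 → {'a': 9, 'c': 9, 'd': 4, 'q': 11, 's': 10}
tbl['n'] = 7 → {'a': 9, 'c': 9, 'd': 4, 'q': 11, 's': 10, 'n': 7}
sum of values = 50

50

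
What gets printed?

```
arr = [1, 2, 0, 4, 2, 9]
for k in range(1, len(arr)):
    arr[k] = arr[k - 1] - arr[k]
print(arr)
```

k=1: arr[1] = 1-2 = -1 → [1, -1, 0, 4, 2, 9]
k=2: arr[2] = (-1)-0 = -1 → [1, -1, -1, 4, 2, 9]
k=3: arr[3] = (-1)-4 = -5 → [1, -1, -1, -5, 2, 9]
k=4: arr[4] = (-5)-2 = -7 → [1, -1, -1, -5, -7, 9]
k=5: arr[5] = (-7)-9 = -16 → [1, -1, -1, -5, -7, -16]

[1, -1, -1, -5, -7, -16]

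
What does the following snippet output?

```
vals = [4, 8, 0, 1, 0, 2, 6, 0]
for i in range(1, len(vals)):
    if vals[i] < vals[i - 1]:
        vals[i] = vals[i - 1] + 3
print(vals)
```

i=1: 8>=4, unchanged → [4, 8, 0, 1, 0, 2, 6, 0]
i=2: 0<8, vals[2] = 8+3 = 11 → [4, 8, 11, 1, 0, 2, 6, 0]
i=3: 1<11, vals[3] = 11+3 = 14 → [4, 8, 11, 14, 0, 2, 6, 0]
i=4: 0<14, vals[4] = 14+3 = 17 → [4, 8, 11, 14, 17, 2, 6, 0]
i=5: 2<17, vals[5] = 17+3 = 20 → [4, 8, 11, 14, 17, 20, 6, 0]
i=6: 6<20, vals[6] = 20+3 = 23 → [4, 8, 11, 14, 17, 20, 23, 0]
i=7: 0<23, vals[7] = 23+3 = 26 → [4, 8, 11, 14, 17, 20, 23, 26]

[4, 8, 11, 14, 17, 20, 23, 26]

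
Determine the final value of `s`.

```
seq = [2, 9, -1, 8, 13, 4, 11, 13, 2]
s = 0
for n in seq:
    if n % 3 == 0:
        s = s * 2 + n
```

n=2: not %3==0
n=9: %3==0, s = 0*2+9 = 9
n=-1: not %3==0
n=8: not %3==0
n=13: not %3==0
n=4: not %3==0
n=11: not %3==0
n=13: not %3==0
n=2: not %3==0

9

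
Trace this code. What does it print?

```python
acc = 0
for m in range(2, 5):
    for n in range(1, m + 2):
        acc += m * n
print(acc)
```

m=2,n=1: acc = 0+2 = 2
m=2,n=2: acc = 2+4 = 6
m=2,n=3: acc = 6+6 = 12
m=3,n=1: acc = 12+3 = 15
m=3,n=2: acc = 15+6 = 21
m=3,n=3: acc = 21+9 = 30
m=3,n=4: acc = 30+12 = 42
m=4,n=1: acc = 42+4 = 46
m=4,n=2: acc = 46+8 = 54
m=4,n=3: acc = 54+12 = 66
m=4,n=4: acc = 66+16 = 82
m=4,n=5: acc = 82+20 = 102

102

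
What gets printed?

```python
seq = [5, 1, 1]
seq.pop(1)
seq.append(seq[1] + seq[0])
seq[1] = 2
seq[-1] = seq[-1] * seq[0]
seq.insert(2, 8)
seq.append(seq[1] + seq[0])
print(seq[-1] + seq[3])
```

pop(1) removes 1 → [5, 1]
append seq[1]+seq[0] = 1+5 = 6 → [5, 1, 6]
seq[1] = 2 → [5, 2, 6]
seq[-1] = seq[-1]*seq[0] = 6*5 = 30 → [5, 2, 30]
insert 8 at 2 → [5, 2, 8, 30]
append seq[1]+seq[0] = 2+5 = 7 → [5, 2, 8, 30, 7]
seq[-1]+seq[3] = 7+30 = 37

37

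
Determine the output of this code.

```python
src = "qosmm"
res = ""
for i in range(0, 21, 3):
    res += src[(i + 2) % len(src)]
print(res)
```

i=0: add src[2]='s' → 's'
i=3: add src[0]='q' → 'sq'
i=6: add src[3]='m' → 'sqm'
i=9: add src[1]='o' → 'sqmo'
i=12: add src[4]='m' → 'sqmom'
i=15: add src[2]='s' → 'sqmoms'
i=18: add src[0]='q' → 'sqmomsq'

sqmomsq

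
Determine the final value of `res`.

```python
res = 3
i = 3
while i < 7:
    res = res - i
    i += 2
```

-5

i=3: res = 3-3 = 0
i=5: res = 0-5 = -5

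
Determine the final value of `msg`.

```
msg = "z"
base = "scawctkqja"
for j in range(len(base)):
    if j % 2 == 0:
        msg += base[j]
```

'zsackj'

j=0: add 's' → 'zs'
j=1: skip
j=2: add 'a' → 'zsa'
j=3: skip
j=4: add 'c' → 'zsac'
j=5: skip
j=6: add 'k' → 'zsack'
j=7: skip
j=8: add 'j' → 'zsackj'
j=9: skip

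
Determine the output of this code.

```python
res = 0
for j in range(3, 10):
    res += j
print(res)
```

42

j=3: res = 0+3 = 3
j=4: res = 3+4 = 7
j=5: res = 7+5 = 12
j=6: res = 12+6 = 18
j=7: res = 18+7 = 25
j=8: res = 25+8 = 33
j=9: res = 33+9 = 42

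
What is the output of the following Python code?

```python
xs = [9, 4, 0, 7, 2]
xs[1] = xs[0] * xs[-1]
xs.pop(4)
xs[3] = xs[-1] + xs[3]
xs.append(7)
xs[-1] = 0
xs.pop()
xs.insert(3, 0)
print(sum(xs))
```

41

xs[1] = xs[0]*xs[-1] = 9*2 = 18 → [9, 18, 0, 7, 2]
pop(4) removes 2 → [9, 18, 0, 7]
xs[3] = xs[-1]+xs[3] = 7+7 = 14 → [9, 18, 0, 14]
append 7 → [9, 18, 0, 14, 7]
xs[-1] = 0 → [9, 18, 0, 14, 0]
pop() removes 0 → [9, 18, 0, 14]
insert 0 at 3 → [9, 18, 0, 0, 14]
sum = 41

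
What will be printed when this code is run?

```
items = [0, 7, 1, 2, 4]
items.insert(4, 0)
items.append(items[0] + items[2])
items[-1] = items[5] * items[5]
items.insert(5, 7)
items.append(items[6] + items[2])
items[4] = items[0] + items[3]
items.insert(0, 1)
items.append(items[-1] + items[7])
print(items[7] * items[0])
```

4

insert 0 at 4 → [0, 7, 1, 2, 0, 4]
append items[0]+items[2] = 0+1 = 1 → [0, 7, 1, 2, 0, 4, 1]
items[-1] = items[5]*items[5] = 4*4 = 16 → [0, 7, 1, 2, 0, 4, 16]
insert 7 at 5 → [0, 7, 1, 2, 0, 7, 4, 16]
append items[6]+items[2] = 4+1 = 5 → [0, 7, 1, 2, 0, 7, 4, 16, 5]
items[4] = items[0]+items[3] = 0+2 = 2 → [0, 7, 1, 2, 2, 7, 4, 16, 5]
insert 1 at 0 → [1, 0, 7, 1, 2, 2, 7, 4, 16, 5]
append items[-1]+items[7] = 5+4 = 9 → [1, 0, 7, 1, 2, 2, 7, 4, 16, 5, 9]
items[7]*items[0] = 4*1 = 4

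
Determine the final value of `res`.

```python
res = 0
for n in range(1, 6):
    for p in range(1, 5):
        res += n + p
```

110

n=1,p=1: res = 0+2 = 2
n=1,p=2: res = 2+3 = 5
n=1,p=3: res = 5+4 = 9
n=1,p=4: res = 9+5 = 14
n=2,p=1: res = 14+3 = 17
n=2,p=2: res = 17+4 = 21
n=2,p=3: res = 21+5 = 26
n=2,p=4: res = 26+6 = 32
n=3,p=1: res = 32+4 = 36
n=3,p=2: res = 36+5 = 41
n=3,p=3: res = 41+6 = 47
n=3,p=4: res = 47+7 = 54
n=4,p=1: res = 54+5 = 59
n=4,p=2: res = 59+6 = 65
n=4,p=3: res = 65+7 = 72
n=4,p=4: res = 72+8 = 80
n=5,p=1: res = 80+6 = 86
n=5,p=2: res = 86+7 = 93
n=5,p=3: res = 93+8 = 101
n=5,p=4: res = 101+9 = 110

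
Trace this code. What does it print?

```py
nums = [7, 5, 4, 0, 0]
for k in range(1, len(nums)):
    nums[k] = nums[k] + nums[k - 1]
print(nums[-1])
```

16

k=1: nums[1] = 5+7 = 12 → [7, 12, 4, 0, 0]
k=2: nums[2] = 4+12 = 16 → [7, 12, 16, 0, 0]
k=3: nums[3] = 0+16 = 16 → [7, 12, 16, 16, 0]
k=4: nums[4] = 0+16 = 16 → [7, 12, 16, 16, 16]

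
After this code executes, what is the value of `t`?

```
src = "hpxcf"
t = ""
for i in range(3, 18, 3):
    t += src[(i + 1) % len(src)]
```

i=3: add src[4]='f' → 'f'
i=6: add src[2]='x' → 'fx'
i=9: add src[0]='h' → 'fxh'
i=12: add src[3]='c' → 'fxhc'
i=15: add src[1]='p' → 'fxhcp'

'fxhcp'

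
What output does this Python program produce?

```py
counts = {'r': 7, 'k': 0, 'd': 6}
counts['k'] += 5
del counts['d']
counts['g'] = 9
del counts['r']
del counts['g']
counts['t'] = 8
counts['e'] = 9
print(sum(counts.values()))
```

counts['k'] = 0+5 = 5 → {'r': 7, 'k': 5, 'd': 6}
del 'd' → {'r': 7, 'k': 5}
counts['g'] = 9 → {'r': 7, 'k': 5, 'g': 9}
del 'r' → {'k': 5, 'g': 9}
del 'g' → {'k': 5}
counts['t'] = 8 → {'k': 5, 't': 8}
counts['e'] = 9 → {'k': 5, 't': 8, 'e': 9}
sum of values = 22

22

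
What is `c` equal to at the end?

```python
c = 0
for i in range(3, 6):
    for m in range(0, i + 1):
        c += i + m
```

i=3,m=0: c = 0+3 = 3
i=3,m=1: c = 3+4 = 7
i=3,m=2: c = 7+5 = 12
i=3,m=3: c = 12+6 = 18
i=4,m=0: c = 18+4 = 22
i=4,m=1: c = 22+5 = 27
i=4,m=2: c = 27+6 = 33
i=4,m=3: c = 33+7 = 40
i=4,m=4: c = 40+8 = 48
i=5,m=0: c = 48+5 = 53
i=5,m=1: c = 53+6 = 59
i=5,m=2: c = 59+7 = 66
i=5,m=3: c = 66+8 = 74
i=5,m=4: c = 74+9 = 83
i=5,m=5: c = 83+10 = 93

93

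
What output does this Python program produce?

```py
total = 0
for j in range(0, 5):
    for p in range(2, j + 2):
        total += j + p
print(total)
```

60

j=1,p=2: total = 0+3 = 3
j=2,p=2: total = 3+4 = 7
j=2,p=3: total = 7+5 = 12
j=3,p=2: total = 12+5 = 17
j=3,p=3: total = 17+6 = 23
j=3,p=4: total = 23+7 = 30
j=4,p=2: total = 30+6 = 36
j=4,p=3: total = 36+7 = 43
j=4,p=4: total = 43+8 = 51
j=4,p=5: total = 51+9 = 60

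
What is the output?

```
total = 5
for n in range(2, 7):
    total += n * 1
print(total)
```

25

n=2: total = 5+2*1 = 7
n=3: total = 7+3*1 = 10
n=4: total = 10+4*1 = 14
n=5: total = 14+5*1 = 19
n=6: total = 19+6*1 = 25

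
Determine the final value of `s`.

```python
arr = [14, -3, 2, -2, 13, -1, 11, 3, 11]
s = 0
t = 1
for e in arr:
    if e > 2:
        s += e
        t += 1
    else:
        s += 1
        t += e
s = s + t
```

58

e=14: >2, s = 0+14 = 14; t=2
e=-3: not >2, s = 14+1 = 15; t=-1
e=2: not >2, s = 15+1 = 16; t=1
e=-2: not >2, s = 16+1 = 17; t=-1
e=13: >2, s = 17+13 = 30; t=0
e=-1: not >2, s = 30+1 = 31; t=-1
e=11: >2, s = 31+11 = 42; t=0
e=3: >2, s = 42+3 = 45; t=1
e=11: >2, s = 45+11 = 56; t=2
s+t = 56+2 = 58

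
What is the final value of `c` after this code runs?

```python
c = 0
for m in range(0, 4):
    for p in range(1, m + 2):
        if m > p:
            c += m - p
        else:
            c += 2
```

m=0,p=1: not 0>1, c = 0+2 = 2
m=1,p=1: not 1>1, c = 2+2 = 4
m=1,p=2: not 1>2, c = 4+2 = 6
m=2,p=1: 2>1, c = 6+1 = 7
m=2,p=2: not 2>2, c = 7+2 = 9
m=2,p=3: not 2>3, c = 9+2 = 11
m=3,p=1: 3>1, c = 11+2 = 13
m=3,p=2: 3>2, c = 13+1 = 14
m=3,p=3: not 3>3, c = 14+2 = 16
m=3,p=4: not 3>4, c = 16+2 = 18

18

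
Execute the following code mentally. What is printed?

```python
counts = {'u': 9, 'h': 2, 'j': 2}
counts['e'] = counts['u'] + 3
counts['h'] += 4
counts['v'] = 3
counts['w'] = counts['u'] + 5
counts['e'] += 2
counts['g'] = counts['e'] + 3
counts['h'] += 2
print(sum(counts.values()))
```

67

counts['e'] = counts['u']+3 = 12 → {'u': 9, 'h': 2, 'j': 2, 'e': 12}
counts['h'] = 2+4 = 6 → {'u': 9, 'h': 6, 'j': 2, 'e': 12}
counts['v'] = 3 → {'u': 9, 'h': 6, 'j': 2, 'e': 12, 'v': 3}
counts['w'] = counts['u']+5 = 14 → {'u': 9, 'h': 6, 'j': 2, 'e': 12, 'v': 3, 'w': 14}
counts['e'] = 12+2 = 14 → {'u': 9, 'h': 6, 'j': 2, 'e': 14, 'v': 3, 'w': 14}
counts['g'] = counts['e']+3 = 17 → {'u': 9, 'h': 6, 'j': 2, 'e': 14, 'v': 3, 'w': 14, 'g': 17}
counts['h'] = 6+2 = 8 → {'u': 9, 'h': 8, 'j': 2, 'e': 14, 'v': 3, 'w': 14, 'g': 17}
sum of values = 67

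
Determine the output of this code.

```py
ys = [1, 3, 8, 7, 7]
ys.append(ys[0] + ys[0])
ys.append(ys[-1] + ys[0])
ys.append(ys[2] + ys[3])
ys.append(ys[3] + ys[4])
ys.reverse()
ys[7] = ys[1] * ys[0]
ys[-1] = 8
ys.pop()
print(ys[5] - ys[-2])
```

append ys[0]+ys[0] = 1+1 = 2 → [1, 3, 8, 7, 7, 2]
append ys[-1]+ys[0] = 2+1 = 3 → [1, 3, 8, 7, 7, 2, 3]
append ys[2]+ys[3] = 8+7 = 15 → [1, 3, 8, 7, 7, 2, 3, 15]
append ys[3]+ys[4] = 7+7 = 14 → [1, 3, 8, 7, 7, 2, 3, 15, 14]
reverse → [14, 15, 3, 2, 7, 7, 8, 3, 1]
ys[7] = ys[1]*ys[0] = 15*14 = 210 → [14, 15, 3, 2, 7, 7, 8, 210, 1]
ys[-1] = 8 → [14, 15, 3, 2, 7, 7, 8, 210, 8]
pop() removes 8 → [14, 15, 3, 2, 7, 7, 8, 210]
ys[5]-ys[-2] = 7-8 = -1

-1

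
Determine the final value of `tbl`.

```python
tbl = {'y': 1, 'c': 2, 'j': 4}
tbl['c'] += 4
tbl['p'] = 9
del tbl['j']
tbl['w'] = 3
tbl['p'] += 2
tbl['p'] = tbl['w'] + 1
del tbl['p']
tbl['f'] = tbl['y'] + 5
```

{'y': 1, 'c': 6, 'w': 3, 'f': 6}

tbl['c'] = 2+4 = 6 → {'y': 1, 'c': 6, 'j': 4}
tbl['p'] = 9 → {'y': 1, 'c': 6, 'j': 4, 'p': 9}
del 'j' → {'y': 1, 'c': 6, 'p': 9}
tbl['w'] = 3 → {'y': 1, 'c': 6, 'p': 9, 'w': 3}
tbl['p'] = 9+2 = 11 → {'y': 1, 'c': 6, 'p': 11, 'w': 3}
tbl['p'] = tbl['w']+1 = 4 → {'y': 1, 'c': 6, 'p': 4, 'w': 3}
del 'p' → {'y': 1, 'c': 6, 'w': 3}
tbl['f'] = tbl['y']+5 = 6 → {'y': 1, 'c': 6, 'w': 3, 'f': 6}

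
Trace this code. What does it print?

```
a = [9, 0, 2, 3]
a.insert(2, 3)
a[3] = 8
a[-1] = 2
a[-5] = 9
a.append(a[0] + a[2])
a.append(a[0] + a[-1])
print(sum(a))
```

55

insert 3 at 2 → [9, 0, 3, 2, 3]
a[3] = 8 → [9, 0, 3, 8, 3]
a[-1] = 2 → [9, 0, 3, 8, 2]
a[-5] = 9 → [9, 0, 3, 8, 2]
append a[0]+a[2] = 9+3 = 12 → [9, 0, 3, 8, 2, 12]
append a[0]+a[-1] = 9+12 = 21 → [9, 0, 3, 8, 2, 12, 21]
sum = 55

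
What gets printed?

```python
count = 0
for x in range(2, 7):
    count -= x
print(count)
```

-20

x=2: count = 0-2 = -2
x=3: count = (-2)-3 = -5
x=4: count = (-5)-4 = -9
x=5: count = (-9)-5 = -14
x=6: count = (-14)-6 = -20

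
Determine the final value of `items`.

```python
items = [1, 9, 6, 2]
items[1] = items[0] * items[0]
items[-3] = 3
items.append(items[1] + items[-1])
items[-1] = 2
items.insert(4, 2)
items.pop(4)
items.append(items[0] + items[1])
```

items[1] = items[0]*items[0] = 1*1 = 1 → [1, 1, 6, 2]
items[-3] = 3 → [1, 3, 6, 2]
append items[1]+items[-1] = 3+2 = 5 → [1, 3, 6, 2, 5]
items[-1] = 2 → [1, 3, 6, 2, 2]
insert 2 at 4 → [1, 3, 6, 2, 2, 2]
pop(4) removes 2 → [1, 3, 6, 2, 2]
append items[0]+items[1] = 1+3 = 4 → [1, 3, 6, 2, 2, 4]

[1, 3, 6, 2, 2, 4]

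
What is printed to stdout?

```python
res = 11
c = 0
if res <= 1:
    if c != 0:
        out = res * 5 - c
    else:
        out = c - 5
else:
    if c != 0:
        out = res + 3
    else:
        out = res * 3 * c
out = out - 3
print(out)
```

-3

res=11, c=0
res <= 1 is False; c != 0 is False
→ out = res * 3 * c = 0
out = 0-3 = -3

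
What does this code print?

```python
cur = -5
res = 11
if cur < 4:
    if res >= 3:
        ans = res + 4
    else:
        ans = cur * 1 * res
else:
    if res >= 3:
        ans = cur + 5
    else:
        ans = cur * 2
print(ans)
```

15

cur=-5, res=11
cur < 4 is True; res >= 3 is True
→ ans = res + 4 = 15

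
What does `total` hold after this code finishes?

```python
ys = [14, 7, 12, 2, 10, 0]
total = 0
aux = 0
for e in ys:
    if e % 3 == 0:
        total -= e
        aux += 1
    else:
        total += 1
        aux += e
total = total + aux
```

e=14: not %3==0, total = 0+1 = 1; aux=14
e=7: not %3==0, total = 1+1 = 2; aux=21
e=12: %3==0, total = 2-12 = -10; aux=22
e=2: not %3==0, total = (-10)+1 = -9; aux=24
e=10: not %3==0, total = (-9)+1 = -8; aux=34
e=0: %3==0, total = (-8)-0 = -8; aux=35
total+aux = (-8)+35 = 27

27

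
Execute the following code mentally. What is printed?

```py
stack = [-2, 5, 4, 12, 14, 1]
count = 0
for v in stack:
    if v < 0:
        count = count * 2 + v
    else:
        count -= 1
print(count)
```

v=-2: <0, count = 0*2+(-2) = -2
v=5: not <0, count = (-2)-1 = -3
v=4: not <0, count = (-3)-1 = -4
v=12: not <0, count = (-4)-1 = -5
v=14: not <0, count = (-5)-1 = -6
v=1: not <0, count = (-6)-1 = -7

-7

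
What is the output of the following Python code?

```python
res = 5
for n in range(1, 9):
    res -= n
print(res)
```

-31

n=1: res = 5-1 = 4
n=2: res = 4-2 = 2
n=3: res = 2-3 = -1
n=4: res = (-1)-4 = -5
n=5: res = (-5)-5 = -10
n=6: res = (-10)-6 = -16
n=7: res = (-16)-7 = -23
n=8: res = (-23)-8 = -31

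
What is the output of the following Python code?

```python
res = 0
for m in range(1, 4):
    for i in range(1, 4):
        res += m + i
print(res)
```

36

m=1,i=1: res = 0+2 = 2
m=1,i=2: res = 2+3 = 5
m=1,i=3: res = 5+4 = 9
m=2,i=1: res = 9+3 = 12
m=2,i=2: res = 12+4 = 16
m=2,i=3: res = 16+5 = 21
m=3,i=1: res = 21+4 = 25
m=3,i=2: res = 25+5 = 30
m=3,i=3: res = 30+6 = 36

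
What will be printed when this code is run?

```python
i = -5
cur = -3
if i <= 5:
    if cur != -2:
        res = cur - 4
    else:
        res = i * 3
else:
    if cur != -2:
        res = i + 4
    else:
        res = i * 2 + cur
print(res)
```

-7

i=-5, cur=-3
i <= 5 is True; cur != -2 is True
→ res = cur - 4 = -7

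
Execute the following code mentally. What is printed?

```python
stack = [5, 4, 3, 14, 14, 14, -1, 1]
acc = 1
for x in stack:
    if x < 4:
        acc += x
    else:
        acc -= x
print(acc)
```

-47

x=5: not <4, acc = 1-5 = -4
x=4: not <4, acc = (-4)-4 = -8
x=3: <4, acc = (-8)+3 = -5
x=14: not <4, acc = (-5)-14 = -19
x=14: not <4, acc = (-19)-14 = -33
x=14: not <4, acc = (-33)-14 = -47
x=-1: <4, acc = (-47)+(-1) = -48
x=1: <4, acc = (-48)+1 = -47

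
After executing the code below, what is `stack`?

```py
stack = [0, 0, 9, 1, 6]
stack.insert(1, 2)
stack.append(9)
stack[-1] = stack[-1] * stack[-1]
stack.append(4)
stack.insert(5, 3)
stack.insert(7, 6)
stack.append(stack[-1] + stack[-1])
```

insert 2 at 1 → [0, 2, 0, 9, 1, 6]
append 9 → [0, 2, 0, 9, 1, 6, 9]
stack[-1] = stack[-1]*stack[-1] = 9*9 = 81 → [0, 2, 0, 9, 1, 6, 81]
append 4 → [0, 2, 0, 9, 1, 6, 81, 4]
insert 3 at 5 → [0, 2, 0, 9, 1, 3, 6, 81, 4]
insert 6 at 7 → [0, 2, 0, 9, 1, 3, 6, 6, 81, 4]
append stack[-1]+stack[-1] = 4+4 = 8 → [0, 2, 0, 9, 1, 3, 6, 6, 81, 4, 8]

[0, 2, 0, 9, 1, 3, 6, 6, 81, 4, 8]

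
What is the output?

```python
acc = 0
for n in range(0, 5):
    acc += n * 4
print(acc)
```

40

n=0: acc = 0+0*4 = 0
n=1: acc = 0+1*4 = 4
n=2: acc = 4+2*4 = 12
n=3: acc = 12+3*4 = 24
n=4: acc = 24+4*4 = 40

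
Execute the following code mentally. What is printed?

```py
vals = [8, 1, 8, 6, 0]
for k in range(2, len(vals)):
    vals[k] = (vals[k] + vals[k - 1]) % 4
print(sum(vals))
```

k=2: vals[2] = (8+1)%4 = 1 → [8, 1, 1, 6, 0]
k=3: vals[3] = (6+1)%4 = 3 → [8, 1, 1, 3, 0]
k=4: vals[4] = (0+3)%4 = 3 → [8, 1, 1, 3, 3]
sum = 16

16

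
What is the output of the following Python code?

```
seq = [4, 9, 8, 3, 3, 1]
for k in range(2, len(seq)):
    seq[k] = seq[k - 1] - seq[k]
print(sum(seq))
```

k=2: seq[2] = 9-8 = 1 → [4, 9, 1, 3, 3, 1]
k=3: seq[3] = 1-3 = -2 → [4, 9, 1, -2, 3, 1]
k=4: seq[4] = (-2)-3 = -5 → [4, 9, 1, -2, -5, 1]
k=5: seq[5] = (-5)-1 = -6 → [4, 9, 1, -2, -5, -6]
sum = 1

1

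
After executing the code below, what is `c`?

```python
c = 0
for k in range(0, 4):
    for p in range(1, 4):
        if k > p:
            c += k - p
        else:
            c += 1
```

13

k=0,p=1: not 0>1, c = 0+1 = 1
k=0,p=2: not 0>2, c = 1+1 = 2
k=0,p=3: not 0>3, c = 2+1 = 3
k=1,p=1: not 1>1, c = 3+1 = 4
k=1,p=2: not 1>2, c = 4+1 = 5
k=1,p=3: not 1>3, c = 5+1 = 6
k=2,p=1: 2>1, c = 6+1 = 7
k=2,p=2: not 2>2, c = 7+1 = 8
k=2,p=3: not 2>3, c = 8+1 = 9
k=3,p=1: 3>1, c = 9+2 = 11
k=3,p=2: 3>2, c = 11+1 = 12
k=3,p=3: not 3>3, c = 12+1 = 13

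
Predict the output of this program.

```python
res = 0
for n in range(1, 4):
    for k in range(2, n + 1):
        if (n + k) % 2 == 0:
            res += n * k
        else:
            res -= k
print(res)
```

11

n=2,k=2: even sum, res = 0+4 = 4
n=3,k=2: odd sum, res = 4-2 = 2
n=3,k=3: even sum, res = 2+9 = 11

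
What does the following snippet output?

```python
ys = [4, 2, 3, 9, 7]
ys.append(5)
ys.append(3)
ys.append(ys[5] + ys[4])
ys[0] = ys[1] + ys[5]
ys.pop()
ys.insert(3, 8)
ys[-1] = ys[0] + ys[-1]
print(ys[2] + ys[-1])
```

append 5 → [4, 2, 3, 9, 7, 5]
append 3 → [4, 2, 3, 9, 7, 5, 3]
append ys[5]+ys[4] = 5+7 = 12 → [4, 2, 3, 9, 7, 5, 3, 12]
ys[0] = ys[1]+ys[5] = 2+5 = 7 → [7, 2, 3, 9, 7, 5, 3, 12]
pop() removes 12 → [7, 2, 3, 9, 7, 5, 3]
insert 8 at 3 → [7, 2, 3, 8, 9, 7, 5, 3]
ys[-1] = ys[0]+ys[-1] = 7+3 = 10 → [7, 2, 3, 8, 9, 7, 5, 10]
ys[2]+ys[-1] = 3+10 = 13

13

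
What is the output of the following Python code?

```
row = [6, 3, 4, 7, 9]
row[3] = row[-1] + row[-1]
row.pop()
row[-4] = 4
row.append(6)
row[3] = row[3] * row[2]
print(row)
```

row[3] = row[-1]+row[-1] = 9+9 = 18 → [6, 3, 4, 18, 9]
pop() removes 9 → [6, 3, 4, 18]
row[-4] = 4 → [4, 3, 4, 18]
append 6 → [4, 3, 4, 18, 6]
row[3] = row[3]*row[2] = 18*4 = 72 → [4, 3, 4, 72, 6]

[4, 3, 4, 72, 6]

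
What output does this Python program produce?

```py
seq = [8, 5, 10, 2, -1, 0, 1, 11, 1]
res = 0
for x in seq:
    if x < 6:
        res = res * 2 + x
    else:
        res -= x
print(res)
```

x=8: not <6, res = 0-8 = -8
x=5: <6, res = (-8)*2+5 = -11
x=10: not <6, res = (-11)-10 = -21
x=2: <6, res = (-21)*2+2 = -40
x=-1: <6, res = (-40)*2+(-1) = -81
x=0: <6, res = (-81)*2+0 = -162
x=1: <6, res = (-162)*2+1 = -323
x=11: not <6, res = (-323)-11 = -334
x=1: <6, res = (-334)*2+1 = -667

-667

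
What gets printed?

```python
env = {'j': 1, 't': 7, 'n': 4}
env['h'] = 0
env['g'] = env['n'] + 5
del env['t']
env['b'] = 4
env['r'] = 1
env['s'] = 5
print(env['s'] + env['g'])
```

env['h'] = 0 → {'j': 1, 't': 7, 'n': 4, 'h': 0}
env['g'] = env['n']+5 = 9 → {'j': 1, 't': 7, 'n': 4, 'h': 0, 'g': 9}
del 't' → {'j': 1, 'n': 4, 'h': 0, 'g': 9}
env['b'] = 4 → {'j': 1, 'n': 4, 'h': 0, 'g': 9, 'b': 4}
env['r'] = 1 → {'j': 1, 'n': 4, 'h': 0, 'g': 9, 'b': 4, 'r': 1}
env['s'] = 5 → {'j': 1, 'n': 4, 'h': 0, 'g': 9, 'b': 4, 'r': 1, 's': 5}
env['s']+env['g'] = 5+9 = 14

14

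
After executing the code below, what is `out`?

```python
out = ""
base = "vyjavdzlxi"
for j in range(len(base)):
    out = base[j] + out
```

j=0: prepend 'v' → 'v'
j=1: prepend 'y' → 'yv'
j=2: prepend 'j' → 'jyv'
j=3: prepend 'a' → 'ajyv'
j=4: prepend 'v' → 'vajyv'
j=5: prepend 'd' → 'dvajyv'
j=6: prepend 'z' → 'zdvajyv'
j=7: prepend 'l' → 'lzdvajyv'
j=8: prepend 'x' → 'xlzdvajyv'
j=9: prepend 'i' → 'ixlzdvajyv'

'ixlzdvajyv'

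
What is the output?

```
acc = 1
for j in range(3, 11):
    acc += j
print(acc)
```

53

j=3: acc = 1+3 = 4
j=4: acc = 4+4 = 8
j=5: acc = 8+5 = 13
j=6: acc = 13+6 = 19
j=7: acc = 19+7 = 26
j=8: acc = 26+8 = 34
j=9: acc = 34+9 = 43
j=10: acc = 43+10 = 53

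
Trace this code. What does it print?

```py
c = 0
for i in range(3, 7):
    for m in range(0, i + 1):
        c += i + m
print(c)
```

i=3,m=0: c = 0+3 = 3
i=3,m=1: c = 3+4 = 7
i=3,m=2: c = 7+5 = 12
i=3,m=3: c = 12+6 = 18
i=4,m=0: c = 18+4 = 22
i=4,m=1: c = 22+5 = 27
i=4,m=2: c = 27+6 = 33
i=4,m=3: c = 33+7 = 40
i=4,m=4: c = 40+8 = 48
i=5,m=0: c = 48+5 = 53
i=5,m=1: c = 53+6 = 59
i=5,m=2: c = 59+7 = 66
i=5,m=3: c = 66+8 = 74
i=5,m=4: c = 74+9 = 83
i=5,m=5: c = 83+10 = 93
i=6,m=0: c = 93+6 = 99
i=6,m=1: c = 99+7 = 106
i=6,m=2: c = 106+8 = 114
i=6,m=3: c = 114+9 = 123
i=6,m=4: c = 123+10 = 133
i=6,m=5: c = 133+11 = 144
i=6,m=6: c = 144+12 = 156

156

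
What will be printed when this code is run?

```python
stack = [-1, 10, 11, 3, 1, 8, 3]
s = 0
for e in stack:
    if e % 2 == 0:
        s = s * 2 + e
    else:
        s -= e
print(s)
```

e=-1: not even, s = 0-(-1) = 1
e=10: even, s = 1*2+10 = 12
e=11: not even, s = 12-11 = 1
e=3: not even, s = 1-3 = -2
e=1: not even, s = (-2)-1 = -3
e=8: even, s = (-3)*2+8 = 2
e=3: not even, s = 2-3 = -1

-1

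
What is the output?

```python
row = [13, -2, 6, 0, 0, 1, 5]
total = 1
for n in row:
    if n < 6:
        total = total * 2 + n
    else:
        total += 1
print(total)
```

n=13: not <6, total = 1+1 = 2
n=-2: <6, total = 2*2+(-2) = 2
n=6: not <6, total = 2+1 = 3
n=0: <6, total = 3*2+0 = 6
n=0: <6, total = 6*2+0 = 12
n=1: <6, total = 12*2+1 = 25
n=5: <6, total = 25*2+5 = 55

55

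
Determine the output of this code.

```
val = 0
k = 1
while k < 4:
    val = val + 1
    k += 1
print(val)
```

k=1: val = 0+1 = 1
k=2: val = 1+1 = 2
k=3: val = 2+1 = 3

3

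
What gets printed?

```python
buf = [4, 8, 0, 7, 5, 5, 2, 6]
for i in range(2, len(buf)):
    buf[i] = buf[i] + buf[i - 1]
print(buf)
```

i=2: buf[2] = 0+8 = 8 → [4, 8, 8, 7, 5, 5, 2, 6]
i=3: buf[3] = 7+8 = 15 → [4, 8, 8, 15, 5, 5, 2, 6]
i=4: buf[4] = 5+15 = 20 → [4, 8, 8, 15, 20, 5, 2, 6]
i=5: buf[5] = 5+20 = 25 → [4, 8, 8, 15, 20, 25, 2, 6]
i=6: buf[6] = 2+25 = 27 → [4, 8, 8, 15, 20, 25, 27, 6]
i=7: buf[7] = 6+27 = 33 → [4, 8, 8, 15, 20, 25, 27, 33]

[4, 8, 8, 15, 20, 25, 27, 33]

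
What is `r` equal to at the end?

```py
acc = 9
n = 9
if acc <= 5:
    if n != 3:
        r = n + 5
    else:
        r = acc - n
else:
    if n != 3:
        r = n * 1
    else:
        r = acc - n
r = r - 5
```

4

acc=9, n=9
acc <= 5 is False; n != 3 is True
→ r = n * 1 = 9
r = 9-5 = 4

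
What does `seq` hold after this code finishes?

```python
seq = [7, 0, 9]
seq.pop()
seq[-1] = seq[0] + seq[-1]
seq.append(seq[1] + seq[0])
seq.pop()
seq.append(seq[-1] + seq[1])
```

pop() removes 9 → [7, 0]
seq[-1] = seq[0]+seq[-1] = 7+0 = 7 → [7, 7]
append seq[1]+seq[0] = 7+7 = 14 → [7, 7, 14]
pop() removes 14 → [7, 7]
append seq[-1]+seq[1] = 7+7 = 14 → [7, 7, 14]

[7, 7, 14]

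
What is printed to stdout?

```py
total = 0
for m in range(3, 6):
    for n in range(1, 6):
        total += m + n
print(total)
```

m=3,n=1: total = 0+4 = 4
m=3,n=2: total = 4+5 = 9
m=3,n=3: total = 9+6 = 15
m=3,n=4: total = 15+7 = 22
m=3,n=5: total = 22+8 = 30
m=4,n=1: total = 30+5 = 35
m=4,n=2: total = 35+6 = 41
m=4,n=3: total = 41+7 = 48
m=4,n=4: total = 48+8 = 56
m=4,n=5: total = 56+9 = 65
m=5,n=1: total = 65+6 = 71
m=5,n=2: total = 71+7 = 78
m=5,n=3: total = 78+8 = 86
m=5,n=4: total = 86+9 = 95
m=5,n=5: total = 95+10 = 105

105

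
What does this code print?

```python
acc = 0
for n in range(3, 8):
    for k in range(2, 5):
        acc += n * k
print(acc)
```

225

n=3,k=2: acc = 0+6 = 6
n=3,k=3: acc = 6+9 = 15
n=3,k=4: acc = 15+12 = 27
n=4,k=2: acc = 27+8 = 35
n=4,k=3: acc = 35+12 = 47
n=4,k=4: acc = 47+16 = 63
n=5,k=2: acc = 63+10 = 73
n=5,k=3: acc = 73+15 = 88
n=5,k=4: acc = 88+20 = 108
n=6,k=2: acc = 108+12 = 120
n=6,k=3: acc = 120+18 = 138
n=6,k=4: acc = 138+24 = 162
n=7,k=2: acc = 162+14 = 176
n=7,k=3: acc = 176+21 = 197
n=7,k=4: acc = 197+28 = 225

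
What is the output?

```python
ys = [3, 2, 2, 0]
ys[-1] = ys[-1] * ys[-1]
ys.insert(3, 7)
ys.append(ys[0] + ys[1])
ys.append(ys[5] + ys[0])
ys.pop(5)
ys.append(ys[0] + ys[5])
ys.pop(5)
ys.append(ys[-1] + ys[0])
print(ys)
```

ys[-1] = ys[-1]*ys[-1] = 0*0 = 0 → [3, 2, 2, 0]
insert 7 at 3 → [3, 2, 2, 7, 0]
append ys[0]+ys[1] = 3+2 = 5 → [3, 2, 2, 7, 0, 5]
append ys[5]+ys[0] = 5+3 = 8 → [3, 2, 2, 7, 0, 5, 8]
pop(5) removes 5 → [3, 2, 2, 7, 0, 8]
append ys[0]+ys[5] = 3+8 = 11 → [3, 2, 2, 7, 0, 8, 11]
pop(5) removes 8 → [3, 2, 2, 7, 0, 11]
append ys[-1]+ys[0] = 11+3 = 14 → [3, 2, 2, 7, 0, 11, 14]

[3, 2, 2, 7, 0, 11, 14]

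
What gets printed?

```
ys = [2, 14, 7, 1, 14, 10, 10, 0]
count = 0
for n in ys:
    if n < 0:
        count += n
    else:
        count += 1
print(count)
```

n=2: not <0, count = 0+1 = 1
n=14: not <0, count = 1+1 = 2
n=7: not <0, count = 2+1 = 3
n=1: not <0, count = 3+1 = 4
n=14: not <0, count = 4+1 = 5
n=10: not <0, count = 5+1 = 6
n=10: not <0, count = 6+1 = 7
n=0: not <0, count = 7+1 = 8

8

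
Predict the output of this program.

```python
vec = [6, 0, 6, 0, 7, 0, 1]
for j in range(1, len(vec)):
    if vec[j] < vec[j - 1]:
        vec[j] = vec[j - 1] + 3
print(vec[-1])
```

24

j=1: 0<6, vec[1] = 6+3 = 9 → [6, 9, 6, 0, 7, 0, 1]
j=2: 6<9, vec[2] = 9+3 = 12 → [6, 9, 12, 0, 7, 0, 1]
j=3: 0<12, vec[3] = 12+3 = 15 → [6, 9, 12, 15, 7, 0, 1]
j=4: 7<15, vec[4] = 15+3 = 18 → [6, 9, 12, 15, 18, 0, 1]
j=5: 0<18, vec[5] = 18+3 = 21 → [6, 9, 12, 15, 18, 21, 1]
j=6: 1<21, vec[6] = 21+3 = 24 → [6, 9, 12, 15, 18, 21, 24]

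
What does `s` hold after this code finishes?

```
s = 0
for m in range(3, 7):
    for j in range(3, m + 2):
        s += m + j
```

130

m=3,j=3: s = 0+6 = 6
m=3,j=4: s = 6+7 = 13
m=4,j=3: s = 13+7 = 20
m=4,j=4: s = 20+8 = 28
m=4,j=5: s = 28+9 = 37
m=5,j=3: s = 37+8 = 45
m=5,j=4: s = 45+9 = 54
m=5,j=5: s = 54+10 = 64
m=5,j=6: s = 64+11 = 75
m=6,j=3: s = 75+9 = 84
m=6,j=4: s = 84+10 = 94
m=6,j=5: s = 94+11 = 105
m=6,j=6: s = 105+12 = 117
m=6,j=7: s = 117+13 = 130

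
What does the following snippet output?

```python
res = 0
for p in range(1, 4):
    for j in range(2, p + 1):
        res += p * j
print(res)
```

19

p=2,j=2: res = 0+4 = 4
p=3,j=2: res = 4+6 = 10
p=3,j=3: res = 10+9 = 19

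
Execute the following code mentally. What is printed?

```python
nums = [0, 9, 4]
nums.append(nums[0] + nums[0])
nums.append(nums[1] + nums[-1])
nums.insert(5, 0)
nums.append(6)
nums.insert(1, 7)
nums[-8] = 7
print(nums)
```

append nums[0]+nums[0] = 0+0 = 0 → [0, 9, 4, 0]
append nums[1]+nums[-1] = 9+0 = 9 → [0, 9, 4, 0, 9]
insert 0 at 5 → [0, 9, 4, 0, 9, 0]
append 6 → [0, 9, 4, 0, 9, 0, 6]
insert 7 at 1 → [0, 7, 9, 4, 0, 9, 0, 6]
nums[-8] = 7 → [7, 7, 9, 4, 0, 9, 0, 6]

[7, 7, 9, 4, 0, 9, 0, 6]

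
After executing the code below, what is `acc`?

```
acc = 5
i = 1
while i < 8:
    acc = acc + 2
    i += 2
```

i=1: acc = 5+2 = 7
i=3: acc = 7+2 = 9
i=5: acc = 9+2 = 11
i=7: acc = 11+2 = 13

13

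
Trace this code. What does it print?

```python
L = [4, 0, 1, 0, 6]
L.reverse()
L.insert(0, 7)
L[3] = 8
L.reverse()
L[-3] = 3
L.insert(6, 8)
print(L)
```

[4, 0, 8, 3, 6, 7, 8]

reverse → [6, 0, 1, 0, 4]
insert 7 at 0 → [7, 6, 0, 1, 0, 4]
L[3] = 8 → [7, 6, 0, 8, 0, 4]
reverse → [4, 0, 8, 0, 6, 7]
L[-3] = 3 → [4, 0, 8, 3, 6, 7]
insert 8 at 6 → [4, 0, 8, 3, 6, 7, 8]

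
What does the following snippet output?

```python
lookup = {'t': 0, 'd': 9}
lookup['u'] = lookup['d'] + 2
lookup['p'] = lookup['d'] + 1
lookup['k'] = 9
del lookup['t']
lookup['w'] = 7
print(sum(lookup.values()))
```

46

lookup['u'] = lookup['d']+2 = 11 → {'t': 0, 'd': 9, 'u': 11}
lookup['p'] = lookup['d']+1 = 10 → {'t': 0, 'd': 9, 'u': 11, 'p': 10}
lookup['k'] = 9 → {'t': 0, 'd': 9, 'u': 11, 'p': 10, 'k': 9}
del 't' → {'d': 9, 'u': 11, 'p': 10, 'k': 9}
lookup['w'] = 7 → {'d': 9, 'u': 11, 'p': 10, 'k': 9, 'w': 7}
sum of values = 46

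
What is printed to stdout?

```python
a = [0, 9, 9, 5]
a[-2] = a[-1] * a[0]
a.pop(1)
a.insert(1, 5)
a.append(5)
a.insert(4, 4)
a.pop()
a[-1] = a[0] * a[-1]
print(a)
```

a[-2] = a[-1]*a[0] = 5*0 = 0 → [0, 9, 0, 5]
pop(1) removes 9 → [0, 0, 5]
insert 5 at 1 → [0, 5, 0, 5]
append 5 → [0, 5, 0, 5, 5]
insert 4 at 4 → [0, 5, 0, 5, 4, 5]
pop() removes 5 → [0, 5, 0, 5, 4]
a[-1] = a[0]*a[-1] = 0*4 = 0 → [0, 5, 0, 5, 0]

[0, 5, 0, 5, 0]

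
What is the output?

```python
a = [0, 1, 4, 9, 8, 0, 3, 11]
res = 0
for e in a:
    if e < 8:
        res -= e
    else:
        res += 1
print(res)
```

e=0: <8, res = 0-0 = 0
e=1: <8, res = 0-1 = -1
e=4: <8, res = (-1)-4 = -5
e=9: not <8, res = (-5)+1 = -4
e=8: not <8, res = (-4)+1 = -3
e=0: <8, res = (-3)-0 = -3
e=3: <8, res = (-3)-3 = -6
e=11: not <8, res = (-6)+1 = -5

-5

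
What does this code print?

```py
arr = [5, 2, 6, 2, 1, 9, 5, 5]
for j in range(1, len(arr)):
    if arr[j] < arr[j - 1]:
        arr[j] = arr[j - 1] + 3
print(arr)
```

[5, 8, 11, 14, 17, 20, 23, 26]

j=1: 2<5, arr[1] = 5+3 = 8 → [5, 8, 6, 2, 1, 9, 5, 5]
j=2: 6<8, arr[2] = 8+3 = 11 → [5, 8, 11, 2, 1, 9, 5, 5]
j=3: 2<11, arr[3] = 11+3 = 14 → [5, 8, 11, 14, 1, 9, 5, 5]
j=4: 1<14, arr[4] = 14+3 = 17 → [5, 8, 11, 14, 17, 9, 5, 5]
j=5: 9<17, arr[5] = 17+3 = 20 → [5, 8, 11, 14, 17, 20, 5, 5]
j=6: 5<20, arr[6] = 20+3 = 23 → [5, 8, 11, 14, 17, 20, 23, 5]
j=7: 5<23, arr[7] = 23+3 = 26 → [5, 8, 11, 14, 17, 20, 23, 26]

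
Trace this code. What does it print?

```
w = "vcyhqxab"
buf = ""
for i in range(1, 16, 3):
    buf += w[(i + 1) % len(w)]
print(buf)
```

i=1: add w[2]='y' → 'y'
i=4: add w[5]='x' → 'yx'
i=7: add w[0]='v' → 'yxv'
i=10: add w[3]='h' → 'yxvh'
i=13: add w[6]='a' → 'yxvha'

yxvha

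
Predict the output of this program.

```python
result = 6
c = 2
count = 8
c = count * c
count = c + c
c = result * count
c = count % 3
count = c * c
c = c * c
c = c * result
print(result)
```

6

c = 8*2 = 16
count = 16+16 = 32
c = 6*32 = 192
c = 32%3 = 2
count = 2*2 = 4
c = 2*2 = 4
c = 4*6 = 24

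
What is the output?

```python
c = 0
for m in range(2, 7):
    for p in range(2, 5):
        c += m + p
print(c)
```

105

m=2,p=2: c = 0+4 = 4
m=2,p=3: c = 4+5 = 9
m=2,p=4: c = 9+6 = 15
m=3,p=2: c = 15+5 = 20
m=3,p=3: c = 20+6 = 26
m=3,p=4: c = 26+7 = 33
m=4,p=2: c = 33+6 = 39
m=4,p=3: c = 39+7 = 46
m=4,p=4: c = 46+8 = 54
m=5,p=2: c = 54+7 = 61
m=5,p=3: c = 61+8 = 69
m=5,p=4: c = 69+9 = 78
m=6,p=2: c = 78+8 = 86
m=6,p=3: c = 86+9 = 95
m=6,p=4: c = 95+10 = 105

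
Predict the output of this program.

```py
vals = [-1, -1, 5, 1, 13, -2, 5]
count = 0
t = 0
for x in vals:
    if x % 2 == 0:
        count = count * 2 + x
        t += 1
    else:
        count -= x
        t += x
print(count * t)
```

-943

x=-1: not even, count = 0-(-1) = 1; t=-1
x=-1: not even, count = 1-(-1) = 2; t=-2
x=5: not even, count = 2-5 = -3; t=3
x=1: not even, count = (-3)-1 = -4; t=4
x=13: not even, count = (-4)-13 = -17; t=17
x=-2: even, count = (-17)*2+(-2) = -36; t=18
x=5: not even, count = (-36)-5 = -41; t=23
count*t = (-41)*23 = -943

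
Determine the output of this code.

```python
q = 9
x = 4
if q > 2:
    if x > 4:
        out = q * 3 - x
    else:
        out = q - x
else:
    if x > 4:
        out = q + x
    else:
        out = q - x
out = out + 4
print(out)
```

9

q=9, x=4
q > 2 is True; x > 4 is False
→ out = q - x = 5
out = 5+4 = 9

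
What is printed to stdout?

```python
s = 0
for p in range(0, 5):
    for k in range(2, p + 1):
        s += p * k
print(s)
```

55

p=2,k=2: s = 0+4 = 4
p=3,k=2: s = 4+6 = 10
p=3,k=3: s = 10+9 = 19
p=4,k=2: s = 19+8 = 27
p=4,k=3: s = 27+12 = 39
p=4,k=4: s = 39+16 = 55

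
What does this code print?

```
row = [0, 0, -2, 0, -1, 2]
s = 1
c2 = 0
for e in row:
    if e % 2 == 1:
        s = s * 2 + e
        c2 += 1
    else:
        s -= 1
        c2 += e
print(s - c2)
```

-9

e=0: not odd, s = 1-1 = 0; c2=0
e=0: not odd, s = 0-1 = -1; c2=0
e=-2: not odd, s = (-1)-1 = -2; c2=-2
e=0: not odd, s = (-2)-1 = -3; c2=-2
e=-1: odd, s = (-3)*2+(-1) = -7; c2=-1
e=2: not odd, s = (-7)-1 = -8; c2=1
s-c2 = (-8)-1 = -9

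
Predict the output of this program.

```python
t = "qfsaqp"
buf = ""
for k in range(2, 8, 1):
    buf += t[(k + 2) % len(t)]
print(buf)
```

qpqfsa

k=2: add t[4]='q' → 'q'
k=3: add t[5]='p' → 'qp'
k=4: add t[0]='q' → 'qpq'
k=5: add t[1]='f' → 'qpqf'
k=6: add t[2]='s' → 'qpqfs'
k=7: add t[3]='a' → 'qpqfsa'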